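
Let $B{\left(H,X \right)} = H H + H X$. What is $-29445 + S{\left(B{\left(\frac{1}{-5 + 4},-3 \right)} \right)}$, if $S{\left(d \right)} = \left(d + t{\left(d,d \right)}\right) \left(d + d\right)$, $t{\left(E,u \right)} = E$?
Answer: $-29381$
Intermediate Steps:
$B{\left(H,X \right)} = H^{2} + H X$
$S{\left(d \right)} = 4 d^{2}$ ($S{\left(d \right)} = \left(d + d\right) \left(d + d\right) = 2 d 2 d = 4 d^{2}$)
$-29445 + S{\left(B{\left(\frac{1}{-5 + 4},-3 \right)} \right)} = -29445 + 4 \left(\frac{\frac{1}{-5 + 4} - 3}{-5 + 4}\right)^{2} = -29445 + 4 \left(\frac{\frac{1}{-1} - 3}{-1}\right)^{2} = -29445 + 4 \left(- (-1 - 3)\right)^{2} = -29445 + 4 \left(\left(-1\right) \left(-4\right)\right)^{2} = -29445 + 4 \cdot 4^{2} = -29445 + 4 \cdot 16 = -29445 + 64 = -29381$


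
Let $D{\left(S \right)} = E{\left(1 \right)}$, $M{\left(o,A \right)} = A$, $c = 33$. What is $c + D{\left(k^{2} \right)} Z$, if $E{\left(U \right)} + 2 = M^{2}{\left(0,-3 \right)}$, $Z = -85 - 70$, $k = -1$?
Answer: $-1052$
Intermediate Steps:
$Z = -155$
$E{\left(U \right)} = 7$ ($E{\left(U \right)} = -2 + \left(-3\right)^{2} = -2 + 9 = 7$)
$D{\left(S \right)} = 7$
$c + D{\left(k^{2} \right)} Z = 33 + 7 \left(-155\right) = 33 - 1085 = -1052$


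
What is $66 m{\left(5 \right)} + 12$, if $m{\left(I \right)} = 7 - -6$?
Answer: $870$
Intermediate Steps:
$m{\left(I \right)} = 13$ ($m{\left(I \right)} = 7 + 6 = 13$)
$66 m{\left(5 \right)} + 12 = 66 \cdot 13 + 12 = 858 + 12 = 870$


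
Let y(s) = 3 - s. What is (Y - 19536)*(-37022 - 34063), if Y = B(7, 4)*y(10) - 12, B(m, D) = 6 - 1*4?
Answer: 1390564770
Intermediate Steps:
B(m, D) = 2 (B(m, D) = 6 - 4 = 2)
Y = -26 (Y = 2*(3 - 1*10) - 12 = 2*(3 - 10) - 12 = 2*(-7) - 12 = -14 - 12 = -26)
(Y - 19536)*(-37022 - 34063) = (-26 - 19536)*(-37022 - 34063) = -19562*(-71085) = 1390564770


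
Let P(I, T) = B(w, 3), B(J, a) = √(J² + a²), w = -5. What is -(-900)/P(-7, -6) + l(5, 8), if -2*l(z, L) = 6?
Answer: -3 + 450*√34/17 ≈ 151.35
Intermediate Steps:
l(z, L) = -3 (l(z, L) = -½*6 = -3)
P(I, T) = √34 (P(I, T) = √((-5)² + 3²) = √(25 + 9) = √34)
-(-900)/P(-7, -6) + l(5, 8) = -(-900)/(√34) - 3 = -(-900)*√34/34 - 3 = -(-450)*√34/17 - 3 = 450*√34/17 - 3 = -3 + 450*√34/17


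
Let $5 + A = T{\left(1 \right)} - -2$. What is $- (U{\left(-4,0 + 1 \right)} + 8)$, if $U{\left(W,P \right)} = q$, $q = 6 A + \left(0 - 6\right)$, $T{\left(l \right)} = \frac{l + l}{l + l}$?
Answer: $10$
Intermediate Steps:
$T{\left(l \right)} = 1$ ($T{\left(l \right)} = \frac{2 l}{2 l} = 2 l \frac{1}{2 l} = 1$)
$A = -2$ ($A = -5 + \left(1 - -2\right) = -5 + \left(1 + 2\right) = -5 + 3 = -2$)
$q = -18$ ($q = 6 \left(-2\right) + \left(0 - 6\right) = -12 + \left(0 - 6\right) = -12 - 6 = -18$)
$U{\left(W,P \right)} = -18$
$- (U{\left(-4,0 + 1 \right)} + 8) = - (-18 + 8) = \left(-1\right) \left(-10\right) = 10$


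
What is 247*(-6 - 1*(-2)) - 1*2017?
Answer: -3005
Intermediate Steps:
247*(-6 - 1*(-2)) - 1*2017 = 247*(-6 + 2) - 2017 = 247*(-4) - 2017 = -988 - 2017 = -3005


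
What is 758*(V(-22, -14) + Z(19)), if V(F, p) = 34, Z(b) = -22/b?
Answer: 472992/19 ≈ 24894.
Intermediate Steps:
758*(V(-22, -14) + Z(19)) = 758*(34 - 22/19) = 758*(624/19) = 472992/19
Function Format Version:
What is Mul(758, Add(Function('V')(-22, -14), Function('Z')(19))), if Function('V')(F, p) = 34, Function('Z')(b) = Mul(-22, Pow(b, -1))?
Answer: Rational(472992, 19) ≈ 24894.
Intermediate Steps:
Mul(758, Add(Function('V')(-22, -14), Function('Z')(19))) = Mul(758, Add(34, Mul(-22, Pow(19, -1)))) = Mul(758, Add(34, Mul(-22, Rational(1, 19)))) = Mul(758, Add(34, Rational(-22, 19))) = Mul(758, Rational(624, 19)) = Rational(472992, 19)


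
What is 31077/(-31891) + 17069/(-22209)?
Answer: -1234536572/708267219 ≈ -1.7430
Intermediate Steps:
31077/(-31891) + 17069/(-22209) = 31077*(-1/31891) + 17069*(-1/22209) = -31077/31891 - 17069/22209 = -1234536572/708267219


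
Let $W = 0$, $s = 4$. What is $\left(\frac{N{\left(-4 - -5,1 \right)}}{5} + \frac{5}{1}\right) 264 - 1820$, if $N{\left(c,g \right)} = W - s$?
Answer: $- \frac{3556}{5} \approx -711.2$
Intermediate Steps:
$N{\left(c,g \right)} = -4$ ($N{\left(c,g \right)} = 0 - 4 = -4$)
$\left(\frac{N{\left(-4 - -5,1 \right)}}{5} + \frac{5}{1}\right) 264 - 1820 = \left(- \frac{4}{5} + \frac{5}{1}\right) 264 - 1820 = \left(\left(-4\right) \frac{1}{5} + 5 \cdot 1\right) 264 - 1820 = \left(- \frac{4}{5} + 5\right) 264 - 1820 = \frac{21}{5} \cdot 264 - 1820 = \frac{5544}{5} - 1820 = - \frac{3556}{5}$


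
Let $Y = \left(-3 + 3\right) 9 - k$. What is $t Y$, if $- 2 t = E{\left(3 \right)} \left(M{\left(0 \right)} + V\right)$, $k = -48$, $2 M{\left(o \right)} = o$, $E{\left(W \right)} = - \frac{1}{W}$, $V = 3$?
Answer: $24$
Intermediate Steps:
$M{\left(o \right)} = \frac{o}{2}$
$t = \frac{1}{2}$ ($t = - \frac{- \frac{1}{3} \left(\frac{1}{2} \cdot 0 + 3\right)}{2} = - \frac{\left(-1\right) \frac{1}{3} \left(0 + 3\right)}{2} = - \frac{\left(- \frac{1}{3}\right) 3}{2} = \left(- \frac{1}{2}\right) \left(-1\right) = \frac{1}{2} \approx 0.5$)
$Y = 48$ ($Y = \left(-3 + 3\right) 9 - -48 = 0 \cdot 9 + 48 = 0 + 48 = 48$)
$t Y = \frac{1}{2} \cdot 48 = 24$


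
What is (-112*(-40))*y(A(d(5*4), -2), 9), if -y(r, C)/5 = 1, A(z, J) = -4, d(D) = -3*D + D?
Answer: -22400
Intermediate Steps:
d(D) = -2*D
y(r, C) = -5 (y(r, C) = -5*1 = -5)
(-112*(-40))*y(A(d(5*4), -2), 9) = -112*(-40)*(-5) = 4480*(-5) = -22400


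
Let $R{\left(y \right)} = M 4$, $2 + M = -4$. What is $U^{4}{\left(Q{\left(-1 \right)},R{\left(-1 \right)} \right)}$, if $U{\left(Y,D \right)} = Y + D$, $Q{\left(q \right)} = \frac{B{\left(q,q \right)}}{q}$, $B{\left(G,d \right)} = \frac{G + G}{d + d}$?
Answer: $390625$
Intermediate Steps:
$M = -6$ ($M = -2 - 4 = -6$)
$R{\left(y \right)} = -24$ ($R{\left(y \right)} = \left(-6\right) 4 = -24$)
$B{\left(G,d \right)} = \frac{G}{d}$ ($B{\left(G,d \right)} = \frac{2 G}{2 d} = 2 G \frac{1}{2 d} = \frac{G}{d}$)
$Q{\left(q \right)} = \frac{1}{q}$ ($Q{\left(q \right)} = \frac{q \frac{1}{q}}{q} = 1 \frac{1}{q} = \frac{1}{q}$)
$U{\left(Y,D \right)} = D + Y$
$U^{4}{\left(Q{\left(-1 \right)},R{\left(-1 \right)} \right)} = \left(-24 + \frac{1}{-1}\right)^{4} = \left(-24 - 1\right)^{4} = \left(-25\right)^{4} = 390625$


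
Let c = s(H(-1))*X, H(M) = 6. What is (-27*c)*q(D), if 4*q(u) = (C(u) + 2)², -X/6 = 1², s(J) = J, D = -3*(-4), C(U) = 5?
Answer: 11907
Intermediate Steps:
D = 12
X = -6 (X = -6*1² = -6*1 = -6)
c = -36 (c = 6*(-6) = -36)
q(u) = 49/4 (q(u) = (5 + 2)²/4 = (¼)*7² = (¼)*49 = 49/4)
(-27*c)*q(D) = -27*(-36)*(49/4) = 972*(49/4) = 11907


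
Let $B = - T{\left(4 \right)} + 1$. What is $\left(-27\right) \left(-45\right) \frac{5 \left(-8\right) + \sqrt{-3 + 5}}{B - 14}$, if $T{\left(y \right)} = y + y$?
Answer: $\frac{16200}{7} - \frac{405 \sqrt{2}}{7} \approx 2232.5$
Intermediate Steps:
$T{\left(y \right)} = 2 y$
$B = -7$ ($B = - 2 \cdot 4 + 1 = \left(-1\right) 8 + 1 = -8 + 1 = -7$)
$\left(-27\right) \left(-45\right) \frac{5 \left(-8\right) + \sqrt{-3 + 5}}{B - 14} = \left(-27\right) \left(-45\right) \frac{5 \left(-8\right) + \sqrt{-3 + 5}}{-7 - 14} = 1215 \frac{-40 + \sqrt{2}}{-21} = 1215 \left(-40 + \sqrt{2}\right) \left(- \frac{1}{21}\right) = 1215 \left(\frac{40}{21} - \frac{\sqrt{2}}{21}\right) = \frac{16200}{7} - \frac{405 \sqrt{2}}{7}$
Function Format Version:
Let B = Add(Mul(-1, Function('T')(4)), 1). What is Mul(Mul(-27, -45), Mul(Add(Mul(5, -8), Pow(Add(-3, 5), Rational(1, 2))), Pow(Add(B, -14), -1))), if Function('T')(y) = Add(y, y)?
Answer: Add(Rational(16200, 7), Mul(Rational(-405, 7), Pow(2, Rational(1, 2)))) ≈ 2232.5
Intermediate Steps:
Function('T')(y) = Mul(2, y)
B = -7 (B = Add(Mul(-1, Mul(2, 4)), 1) = Add(Mul(-1, 8), 1) = Add(-8, 1) = -7)
Mul(Mul(-27, -45), Mul(Add(Mul(5, -8), Pow(Add(-3, 5), Rational(1, 2))), Pow(Add(B, -14), -1))) = Mul(Mul(-27, -45), Mul(Add(Mul(5, -8), Pow(Add(-3, 5), Rational(1, 2))), Pow(Add(-7, -14), -1))) = Mul(1215, Mul(Add(-40, Pow(2, Rational(1, 2))), Pow(-21, -1))) = Mul(1215, Mul(Add(-40, Pow(2, Rational(1, 2))), Rational(-1, 21))) = Mul(1215, Add(Rational(40, 21), Mul(Rational(-1, 21), Pow(2, Rational(1, 2))))) = Add(Rational(16200, 7), Mul(Rational(-405, 7), Pow(2, Rational(1, 2))))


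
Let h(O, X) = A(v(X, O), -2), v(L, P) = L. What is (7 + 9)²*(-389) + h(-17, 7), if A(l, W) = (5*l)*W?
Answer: -99654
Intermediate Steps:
A(l, W) = 5*W*l
h(O, X) = -10*X (h(O, X) = 5*(-2)*X = -10*X)
(7 + 9)²*(-389) + h(-17, 7) = (7 + 9)²*(-389) - 10*7 = 16²*(-389) - 70 = 256*(-389) - 70 = -99584 - 70 = -99654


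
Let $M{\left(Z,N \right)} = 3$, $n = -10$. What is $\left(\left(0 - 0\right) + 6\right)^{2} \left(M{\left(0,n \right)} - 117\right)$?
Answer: $-4104$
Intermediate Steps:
$\left(\left(0 - 0\right) + 6\right)^{2} \left(M{\left(0,n \right)} - 117\right) = \left(\left(0 - 0\right) + 6\right)^{2} \left(3 - 117\right) = \left(\left(0 + 0\right) + 6\right)^{2} \left(-114\right) = \left(0 + 6\right)^{2} \left(-114\right) = 6^{2} \left(-114\right) = 36 \left(-114\right) = -4104$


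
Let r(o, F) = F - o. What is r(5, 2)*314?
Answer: -942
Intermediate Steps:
r(5, 2)*314 = (2 - 1*5)*314 = (2 - 5)*314 = -3*314 = -942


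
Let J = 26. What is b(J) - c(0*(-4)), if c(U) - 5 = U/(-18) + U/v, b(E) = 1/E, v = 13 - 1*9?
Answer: -129/26 ≈ -4.9615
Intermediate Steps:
v = 4 (v = 13 - 9 = 4)
c(U) = 5 + 7*U/36 (c(U) = 5 + (U/(-18) + U/4) = 5 + (U*(-1/18) + U*(1/4)) = 5 + (-U/18 + U/4) = 5 + 7*U/36)
b(J) - c(0*(-4)) = 1/26 - (5 + 7*(0*(-4))/36) = 1/26 - (5 + (7/36)*0) = 1/26 - (5 + 0) = 1/26 - 1*5 = 1/26 - 5 = -129/26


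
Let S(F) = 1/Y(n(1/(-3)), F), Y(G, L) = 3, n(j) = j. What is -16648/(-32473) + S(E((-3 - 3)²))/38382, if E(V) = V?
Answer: 1916983081/3739136058 ≈ 0.51268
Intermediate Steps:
S(F) = ⅓ (S(F) = 1/3 = ⅓)
-16648/(-32473) + S(E((-3 - 3)²))/38382 = -16648/(-32473) + (⅓)/38382 = -16648*(-1/32473) + (⅓)*(1/38382) = 16648/32473 + 1/115146 = 1916983081/3739136058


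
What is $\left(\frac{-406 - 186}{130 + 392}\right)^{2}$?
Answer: $\frac{87616}{68121} \approx 1.2862$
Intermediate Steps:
$\left(\frac{-406 - 186}{130 + 392}\right)^{2} = \left(- \frac{592}{522}\right)^{2} = \left(\left(-592\right) \frac{1}{522}\right)^{2} = \left(- \frac{296}{261}\right)^{2} = \frac{87616}{68121}$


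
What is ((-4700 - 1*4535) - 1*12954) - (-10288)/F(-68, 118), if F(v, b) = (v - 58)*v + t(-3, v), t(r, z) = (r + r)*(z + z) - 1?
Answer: -208189099/9383 ≈ -22188.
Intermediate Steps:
t(r, z) = -1 + 4*r*z (t(r, z) = (2*r)*(2*z) - 1 = 4*r*z - 1 = -1 + 4*r*z)
F(v, b) = -1 - 12*v + v*(-58 + v) (F(v, b) = (v - 58)*v + (-1 + 4*(-3)*v) = (-58 + v)*v + (-1 - 12*v) = v*(-58 + v) + (-1 - 12*v) = -1 - 12*v + v*(-58 + v))
((-4700 - 1*4535) - 1*12954) - (-10288)/F(-68, 118) = ((-4700 - 1*4535) - 1*12954) - (-10288)/(-1 + (-68)² - 70*(-68)) = ((-4700 - 4535) - 12954) - (-10288)/(-1 + 4624 + 4760) = (-9235 - 12954) - (-10288)/9383 = -22189 - (-10288)/9383 = -22189 - 1*(-10288/9383) = -22189 + 10288/9383 = -208189099/9383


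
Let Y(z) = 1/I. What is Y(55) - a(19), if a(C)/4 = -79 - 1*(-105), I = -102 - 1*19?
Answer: -12585/121 ≈ -104.01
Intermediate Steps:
I = -121 (I = -102 - 19 = -121)
a(C) = 104 (a(C) = 4*(-79 - 1*(-105)) = 4*(-79 + 105) = 4*26 = 104)
Y(z) = -1/121 (Y(z) = 1/(-121) = -1/121)
Y(55) - a(19) = -1/121 - 1*104 = -1/121 - 104 = -12585/121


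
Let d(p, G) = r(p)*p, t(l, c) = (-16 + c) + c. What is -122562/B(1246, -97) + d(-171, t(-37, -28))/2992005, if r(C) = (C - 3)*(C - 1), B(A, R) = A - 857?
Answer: -13655440646/43107035 ≈ -316.78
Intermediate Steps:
B(A, R) = -857 + A
r(C) = (-1 + C)*(-3 + C) (r(C) = (-3 + C)*(-1 + C) = (-1 + C)*(-3 + C))
t(l, c) = -16 + 2*c
d(p, G) = p*(3 + p**2 - 4*p) (d(p, G) = (3 + p**2 - 4*p)*p = p*(3 + p**2 - 4*p))
-122562/B(1246, -97) + d(-171, t(-37, -28))/2992005 = -122562/(-857 + 1246) - 171*(3 + (-171)**2 - 4*(-171))/2992005 = -122562/389 - 171*(3 + 29241 + 684)*(1/2992005) = -122562*1/389 - 171*29928*(1/2992005) = -122562/389 - 5117688*1/2992005 = -122562/389 - 189544/110815 = -13655440646/43107035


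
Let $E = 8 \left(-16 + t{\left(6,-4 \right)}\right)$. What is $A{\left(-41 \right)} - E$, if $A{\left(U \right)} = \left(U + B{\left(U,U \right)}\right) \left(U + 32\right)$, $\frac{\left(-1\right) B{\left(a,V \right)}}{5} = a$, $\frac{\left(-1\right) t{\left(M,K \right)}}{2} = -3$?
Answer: $-1396$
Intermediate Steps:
$t{\left(M,K \right)} = 6$ ($t{\left(M,K \right)} = \left(-2\right) \left(-3\right) = 6$)
$B{\left(a,V \right)} = - 5 a$
$E = -80$ ($E = 8 \left(-16 + 6\right) = 8 \left(-10\right) = -80$)
$A{\left(U \right)} = - 4 U \left(32 + U\right)$ ($A{\left(U \right)} = \left(U - 5 U\right) \left(U + 32\right) = - 4 U \left(32 + U\right)$)
$A{\left(-41 \right)} - E = 4 \left(-41\right) \left(-32 - -41\right) - -80 = 4 \left(-41\right) \left(-32 + 41\right) + 80 = 4 \left(-41\right) 9 + 80 = -1476 + 80 = -1396$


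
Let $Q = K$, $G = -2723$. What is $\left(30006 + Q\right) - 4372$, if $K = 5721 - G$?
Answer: $34078$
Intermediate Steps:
$K = 8444$ ($K = 5721 - -2723 = 5721 + 2723 = 8444$)
$Q = 8444$
$\left(30006 + Q\right) - 4372 = \left(30006 + 8444\right) - 4372 = 38450 - 4372 = 34078$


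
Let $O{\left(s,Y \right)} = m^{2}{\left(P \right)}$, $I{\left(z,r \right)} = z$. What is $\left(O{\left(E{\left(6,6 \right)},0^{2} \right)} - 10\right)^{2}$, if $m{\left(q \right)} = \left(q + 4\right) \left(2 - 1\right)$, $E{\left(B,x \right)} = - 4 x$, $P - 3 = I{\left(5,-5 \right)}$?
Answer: $17956$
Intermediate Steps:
$P = 8$ ($P = 3 + 5 = 8$)
$m{\left(q \right)} = 4 + q$ ($m{\left(q \right)} = \left(4 + q\right) 1 = 4 + q$)
$O{\left(s,Y \right)} = 144$ ($O{\left(s,Y \right)} = \left(4 + 8\right)^{2} = 12^{2} = 144$)
$\left(O{\left(E{\left(6,6 \right)},0^{2} \right)} - 10\right)^{2} = \left(144 - 10\right)^{2} = 134^{2} = 17956$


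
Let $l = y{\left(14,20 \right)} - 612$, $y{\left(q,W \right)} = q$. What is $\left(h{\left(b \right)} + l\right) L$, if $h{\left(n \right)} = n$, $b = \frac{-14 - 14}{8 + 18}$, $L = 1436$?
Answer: $- \frac{11183568}{13} \approx -8.6027 \cdot 10^{5}$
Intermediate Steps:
$b = - \frac{14}{13}$ ($b = - \frac{28}{26} = \left(-28\right) \frac{1}{26} = - \frac{14}{13} \approx -1.0769$)
$l = -598$ ($l = 14 - 612 = -598$)
$\left(h{\left(b \right)} + l\right) L = \left(- \frac{14}{13} - 598\right) 1436 = \left(- \frac{7788}{13}\right) 1436 = - \frac{11183568}{13}$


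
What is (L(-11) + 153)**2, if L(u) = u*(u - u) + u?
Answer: 20164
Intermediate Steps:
L(u) = u (L(u) = u*0 + u = 0 + u = u)
(L(-11) + 153)**2 = (-11 + 153)**2 = 142**2 = 20164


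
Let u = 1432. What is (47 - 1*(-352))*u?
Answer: 571368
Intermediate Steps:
(47 - 1*(-352))*u = (47 - 1*(-352))*1432 = (47 + 352)*1432 = 399*1432 = 571368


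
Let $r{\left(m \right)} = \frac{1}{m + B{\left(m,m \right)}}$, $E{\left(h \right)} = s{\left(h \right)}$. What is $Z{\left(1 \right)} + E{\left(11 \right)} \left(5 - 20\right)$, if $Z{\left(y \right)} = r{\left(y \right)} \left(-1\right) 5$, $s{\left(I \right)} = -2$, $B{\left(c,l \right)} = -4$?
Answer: $\frac{95}{3} \approx 31.667$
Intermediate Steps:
$E{\left(h \right)} = -2$
$r{\left(m \right)} = \frac{1}{-4 + m}$ ($r{\left(m \right)} = \frac{1}{m - 4} = \frac{1}{-4 + m}$)
$Z{\left(y \right)} = - \frac{5}{-4 + y}$ ($Z{\left(y \right)} = \frac{1}{-4 + y} \left(-1\right) 5 = - \frac{1}{-4 + y} 5 = - \frac{5}{-4 + y}$)
$Z{\left(1 \right)} + E{\left(11 \right)} \left(5 - 20\right) = - \frac{5}{-4 + 1} - 2 \left(5 - 20\right) = - \frac{5}{-3} - 2 \left(5 - 20\right) = \left(-5\right) \left(- \frac{1}{3}\right) - -30 = \frac{5}{3} + 30 = \frac{95}{3}$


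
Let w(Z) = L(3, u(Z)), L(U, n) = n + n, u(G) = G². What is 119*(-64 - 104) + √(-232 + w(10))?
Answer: -19992 + 4*I*√2 ≈ -19992.0 + 5.6569*I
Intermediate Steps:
L(U, n) = 2*n
w(Z) = 2*Z²
119*(-64 - 104) + √(-232 + w(10)) = 119*(-64 - 104) + √(-232 + 2*10²) = 119*(-168) + √(-232 + 2*100) = -19992 + √(-232 + 200) = -19992 + √(-32) = -19992 + 4*I*√2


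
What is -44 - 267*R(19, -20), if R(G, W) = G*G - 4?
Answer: -95363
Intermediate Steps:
R(G, W) = -4 + G² (R(G, W) = G² - 4 = -4 + G²)
-44 - 267*R(19, -20) = -44 - 267*(-4 + 19²) = -44 - 267*(-4 + 361) = -44 - 267*357 = -44 - 95319 = -95363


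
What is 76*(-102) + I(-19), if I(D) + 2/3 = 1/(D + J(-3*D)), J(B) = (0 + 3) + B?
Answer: -953575/123 ≈ -7752.6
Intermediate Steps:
J(B) = 3 + B
I(D) = -⅔ + 1/(3 - 2*D) (I(D) = -⅔ + 1/(D + (3 - 3*D)) = -⅔ + 1/(3 - 2*D))
76*(-102) + I(-19) = 76*(-102) + (3 - 4*(-19))/(3*(-3 + 2*(-19))) = -7752 + (3 + 76)/(3*(-3 - 38)) = -7752 + (⅓)*79/(-41) = -7752 + (⅓)*(-1/41)*79 = -7752 - 79/123 = -953575/123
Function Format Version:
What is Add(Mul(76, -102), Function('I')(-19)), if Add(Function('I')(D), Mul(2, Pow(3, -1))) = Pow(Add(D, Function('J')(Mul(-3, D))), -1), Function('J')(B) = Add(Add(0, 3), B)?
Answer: Rational(-953575, 123) ≈ -7752.6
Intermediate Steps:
Function('J')(B) = Add(3, B)
Function('I')(D) = Add(Rational(-2, 3), Pow(Add(3, Mul(-2, D)), -1)) (Function('I')(D) = Add(Rational(-2, 3), Pow(Add(D, Add(3, Mul(-3, D))), -1)) = Add(Rational(-2, 3), Pow(Add(3, Mul(-2, D)), -1)))
Add(Mul(76, -102), Function('I')(-19)) = Add(Mul(76, -102), Mul(Rational(1, 3), Pow(Add(-3, Mul(2, -19)), -1), Add(3, Mul(-4, -19)))) = Add(-7752, Mul(Rational(1, 3), Pow(Add(-3, -38), -1), Add(3, 76))) = Add(-7752, Mul(Rational(1, 3), Pow(-41, -1), 79)) = Add(-7752, Mul(Rational(1, 3), Rational(-1, 41), 79)) = Add(-7752, Rational(-79, 123)) = Rational(-953575, 123)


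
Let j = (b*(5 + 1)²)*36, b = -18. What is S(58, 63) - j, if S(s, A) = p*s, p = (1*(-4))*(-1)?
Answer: 23560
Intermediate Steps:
p = 4 (p = -4*(-1) = 4)
S(s, A) = 4*s
j = -23328 (j = -18*(5 + 1)²*36 = -18*6²*36 = -18*36*36 = -648*36 = -23328)
S(58, 63) - j = 4*58 - 1*(-23328) = 232 + 23328 = 23560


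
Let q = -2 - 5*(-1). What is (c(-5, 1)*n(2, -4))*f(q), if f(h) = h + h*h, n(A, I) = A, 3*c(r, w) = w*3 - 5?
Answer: -16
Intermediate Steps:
c(r, w) = -5/3 + w (c(r, w) = (w*3 - 5)/3 = (3*w - 5)/3 = (-5 + 3*w)/3 = -5/3 + w)
q = 3 (q = -2 + 5 = 3)
f(h) = h + h²
(c(-5, 1)*n(2, -4))*f(q) = ((-5/3 + 1)*2)*(3*(1 + 3)) = (-⅔*2)*(3*4) = -4/3*12 = -16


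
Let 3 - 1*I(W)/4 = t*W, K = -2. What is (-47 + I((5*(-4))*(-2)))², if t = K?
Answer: 81225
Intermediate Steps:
t = -2
I(W) = 12 + 8*W (I(W) = 12 - (-8)*W = 12 + 8*W)
(-47 + I((5*(-4))*(-2)))² = (-47 + (12 + 8*((5*(-4))*(-2))))² = (-47 + (12 + 8*(-20*(-2))))² = (-47 + (12 + 8*40))² = (-47 + (12 + 320))² = (-47 + 332)² = 285² = 81225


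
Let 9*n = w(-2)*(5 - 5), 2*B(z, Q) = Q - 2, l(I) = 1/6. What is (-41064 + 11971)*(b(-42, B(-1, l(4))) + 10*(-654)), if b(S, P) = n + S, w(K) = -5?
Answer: 191490126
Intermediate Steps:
l(I) = ⅙
B(z, Q) = -1 + Q/2 (B(z, Q) = (Q - 2)/2 = (-2 + Q)/2 = -1 + Q/2)
n = 0 (n = (-5*(5 - 5))/9 = (-5*0)/9 = (⅑)*0 = 0)
b(S, P) = S (b(S, P) = 0 + S = S)
(-41064 + 11971)*(b(-42, B(-1, l(4))) + 10*(-654)) = (-41064 + 11971)*(-42 + 10*(-654)) = -29093*(-42 - 6540) = -29093*(-6582) = 191490126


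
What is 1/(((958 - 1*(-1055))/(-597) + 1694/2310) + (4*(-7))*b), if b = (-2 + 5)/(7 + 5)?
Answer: -2985/28771 ≈ -0.10375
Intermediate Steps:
b = 1/4 (b = 3/12 = 3*(1/12) = 1/4 ≈ 0.25000)
1/(((958 - 1*(-1055))/(-597) + 1694/2310) + (4*(-7))*b) = 1/(((958 - 1*(-1055))/(-597) + 1694/2310) + (4*(-7))*(1/4)) = 1/(((958 + 1055)*(-1/597) + 1694*(1/2310)) - 28*1/4) = 1/((2013*(-1/597) + 11/15) - 7) = 1/((-671/199 + 11/15) - 7) = 1/(-7876/2985 - 7) = 1/(-28771/2985) = -2985/28771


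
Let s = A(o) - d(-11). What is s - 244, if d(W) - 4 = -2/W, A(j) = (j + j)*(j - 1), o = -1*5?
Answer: -2070/11 ≈ -188.18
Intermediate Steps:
o = -5
A(j) = 2*j*(-1 + j) (A(j) = (2*j)*(-1 + j) = 2*j*(-1 + j))
d(W) = 4 - 2/W
s = 614/11 (s = 2*(-5)*(-1 - 5) - (4 - 2/(-11)) = 2*(-5)*(-6) - (4 - 2*(-1/11)) = 60 - (4 + 2/11) = 60 - 1*46/11 = 60 - 46/11 = 614/11 ≈ 55.818)
s - 244 = 614/11 - 244 = -2070/11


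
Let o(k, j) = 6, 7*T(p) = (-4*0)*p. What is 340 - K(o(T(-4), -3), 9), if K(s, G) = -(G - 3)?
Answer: 346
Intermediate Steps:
T(p) = 0 (T(p) = ((-4*0)*p)/7 = (0*p)/7 = (1/7)*0 = 0)
K(s, G) = 3 - G (K(s, G) = -(-3 + G) = 3 - G)
340 - K(o(T(-4), -3), 9) = 340 - (3 - 1*9) = 340 - (3 - 9) = 340 - 1*(-6) = 340 + 6 = 346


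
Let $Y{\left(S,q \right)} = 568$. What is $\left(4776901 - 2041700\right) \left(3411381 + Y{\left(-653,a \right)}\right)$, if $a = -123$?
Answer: $9332366316749$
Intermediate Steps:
$\left(4776901 - 2041700\right) \left(3411381 + Y{\left(-653,a \right)}\right) = \left(4776901 - 2041700\right) \left(3411381 + 568\right) = 2735201 \cdot 3411949 = 9332366316749$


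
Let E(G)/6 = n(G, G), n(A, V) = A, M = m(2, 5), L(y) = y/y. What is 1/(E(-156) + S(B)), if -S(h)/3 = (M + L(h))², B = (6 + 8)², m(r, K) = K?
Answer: -1/1044 ≈ -0.00095785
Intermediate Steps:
L(y) = 1
B = 196 (B = 14² = 196)
M = 5
E(G) = 6*G
S(h) = -108 (S(h) = -3*(5 + 1)² = -3*6² = -3*36 = -108)
1/(E(-156) + S(B)) = 1/(6*(-156) - 108) = 1/(-936 - 108) = 1/(-1044) = -1/1044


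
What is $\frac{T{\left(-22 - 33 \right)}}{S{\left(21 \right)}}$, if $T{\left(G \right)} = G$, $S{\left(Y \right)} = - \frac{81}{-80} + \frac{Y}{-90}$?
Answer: $- \frac{1200}{17} \approx -70.588$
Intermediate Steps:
$S{\left(Y \right)} = \frac{81}{80} - \frac{Y}{90}$ ($S{\left(Y \right)} = \left(-81\right) \left(- \frac{1}{80}\right) + Y \left(- \frac{1}{90}\right) = \frac{81}{80} - \frac{Y}{90}$)
$\frac{T{\left(-22 - 33 \right)}}{S{\left(21 \right)}} = \frac{-22 - 33}{\frac{81}{80} - \frac{7}{30}} = - \frac{55}{\frac{187}{240}} = \left(-55\right) \frac{240}{187} = - \frac{1200}{17}$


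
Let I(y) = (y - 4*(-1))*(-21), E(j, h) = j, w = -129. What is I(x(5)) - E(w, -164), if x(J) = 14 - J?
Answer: -144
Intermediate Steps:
I(y) = -84 - 21*y (I(y) = (y + 4)*(-21) = (4 + y)*(-21) = -84 - 21*y)
I(x(5)) - E(w, -164) = (-84 - 21*(14 - 1*5)) - 1*(-129) = (-84 - 21*(14 - 5)) + 129 = (-84 - 21*9) + 129 = (-84 - 189) + 129 = -273 + 129 = -144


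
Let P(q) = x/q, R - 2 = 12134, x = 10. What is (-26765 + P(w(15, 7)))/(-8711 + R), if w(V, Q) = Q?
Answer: -37469/4795 ≈ -7.8142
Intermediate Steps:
R = 12136 (R = 2 + 12134 = 12136)
P(q) = 10/q
(-26765 + P(w(15, 7)))/(-8711 + R) = (-26765 + 10/7)/(-8711 + 12136) = (-26765 + 10*(⅐))/3425 = (-26765 + 10/7)*(1/3425) = -187345/7*1/3425 = -37469/4795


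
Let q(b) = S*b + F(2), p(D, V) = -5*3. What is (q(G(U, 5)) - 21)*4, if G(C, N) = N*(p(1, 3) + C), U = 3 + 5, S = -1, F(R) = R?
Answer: 64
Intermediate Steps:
p(D, V) = -15
U = 8
G(C, N) = N*(-15 + C)
q(b) = 2 - b (q(b) = -b + 2 = 2 - b)
(q(G(U, 5)) - 21)*4 = ((2 - 5*(-15 + 8)) - 21)*4 = ((2 - 5*(-7)) - 21)*4 = ((2 - 1*(-35)) - 21)*4 = ((2 + 35) - 21)*4 = (37 - 21)*4 = 16*4 = 64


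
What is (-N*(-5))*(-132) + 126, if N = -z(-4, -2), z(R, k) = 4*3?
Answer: 8046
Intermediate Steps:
z(R, k) = 12
N = -12 (N = -1*12 = -12)
(-N*(-5))*(-132) + 126 = (-1*(-12)*(-5))*(-132) + 126 = (12*(-5))*(-132) + 126 = -60*(-132) + 126 = 7920 + 126 = 8046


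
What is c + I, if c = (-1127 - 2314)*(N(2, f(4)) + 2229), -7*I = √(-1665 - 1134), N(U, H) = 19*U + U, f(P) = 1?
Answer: -7807629 - 3*I*√311/7 ≈ -7.8076e+6 - 7.5579*I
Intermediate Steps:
N(U, H) = 20*U
I = -3*I*√311/7 (I = -√(-1665 - 1134)/7 = -3*I*√311/7 ≈ -7.5579*I)
c = -7807629 (c = (-1127 - 2314)*(20*2 + 2229) = -3441*(40 + 2229) = -3441*2269 = -7807629)
c + I = -7807629 - 3*I*√311/7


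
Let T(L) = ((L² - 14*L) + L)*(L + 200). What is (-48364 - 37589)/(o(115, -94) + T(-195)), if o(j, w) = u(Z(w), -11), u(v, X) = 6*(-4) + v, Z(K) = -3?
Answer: -28651/67591 ≈ -0.42389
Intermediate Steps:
T(L) = (200 + L)*(L² - 13*L) (T(L) = (L² - 13*L)*(200 + L) = (200 + L)*(L² - 13*L))
u(v, X) = -24 + v
o(j, w) = -27 (o(j, w) = -24 - 3 = -27)
(-48364 - 37589)/(o(115, -94) + T(-195)) = (-48364 - 37589)/(-27 - 195*(-2600 + (-195)² + 187*(-195))) = -85953/(-27 - 195*(-2600 + 38025 - 36465)) = -85953/(-27 - 195*(-1040)) = -85953/(-27 + 202800) = -85953/202773 = -85953*1/202773 = -28651/67591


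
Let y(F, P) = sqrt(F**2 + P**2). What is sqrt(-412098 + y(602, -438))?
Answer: sqrt(-412098 + 2*sqrt(138562)) ≈ 641.37*I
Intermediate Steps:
sqrt(-412098 + y(602, -438)) = sqrt(-412098 + sqrt(602**2 + (-438)**2)) = sqrt(-412098 + sqrt(362404 + 191844)) = sqrt(-412098 + sqrt(554248)) = sqrt(-412098 + 2*sqrt(138562))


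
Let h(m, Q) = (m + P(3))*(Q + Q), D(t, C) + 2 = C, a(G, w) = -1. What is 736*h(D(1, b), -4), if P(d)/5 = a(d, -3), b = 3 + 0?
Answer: 23552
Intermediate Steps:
b = 3
D(t, C) = -2 + C
P(d) = -5 (P(d) = 5*(-1) = -5)
h(m, Q) = 2*Q*(-5 + m) (h(m, Q) = (m - 5)*(Q + Q) = (-5 + m)*(2*Q) = 2*Q*(-5 + m))
736*h(D(1, b), -4) = 736*(2*(-4)*(-5 + (-2 + 3))) = 736*(2*(-4)*(-5 + 1)) = 736*(2*(-4)*(-4)) = 736*32 = 23552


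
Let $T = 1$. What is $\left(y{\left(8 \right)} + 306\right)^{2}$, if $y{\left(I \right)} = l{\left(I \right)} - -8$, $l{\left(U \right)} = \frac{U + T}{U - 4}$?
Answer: $\frac{1600225}{16} \approx 1.0001 \cdot 10^{5}$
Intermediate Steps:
$l{\left(U \right)} = \frac{1 + U}{-4 + U}$ ($l{\left(U \right)} = \frac{U + 1}{U - 4} = \frac{1 + U}{-4 + U}$)
$y{\left(I \right)} = 8 + \frac{1 + I}{-4 + I}$ ($y{\left(I \right)} = \frac{1 + I}{-4 + I} - -8 = \frac{1 + I}{-4 + I} + 8 = 8 + \frac{1 + I}{-4 + I}$)
$\left(y{\left(8 \right)} + 306\right)^{2} = \left(\frac{-31 + 9 \cdot 8}{-4 + 8} + 306\right)^{2} = \left(\frac{-31 + 72}{4} + 306\right)^{2} = \left(\frac{1}{4} \cdot 41 + 306\right)^{2} = \left(\frac{41}{4} + 306\right)^{2} = \left(\frac{1265}{4}\right)^{2} = \frac{1600225}{16}$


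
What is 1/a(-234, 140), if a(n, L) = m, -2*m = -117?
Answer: 2/117 ≈ 0.017094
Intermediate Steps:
m = 117/2 (m = -½*(-117) = 117/2 ≈ 58.500)
a(n, L) = 117/2
1/a(-234, 140) = 1/(117/2) = 2/117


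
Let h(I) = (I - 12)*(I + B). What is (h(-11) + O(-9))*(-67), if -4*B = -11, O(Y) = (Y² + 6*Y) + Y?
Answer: -55677/4 ≈ -13919.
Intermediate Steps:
O(Y) = Y² + 7*Y
B = 11/4 (B = -¼*(-11) = 11/4 ≈ 2.7500)
h(I) = (-12 + I)*(11/4 + I) (h(I) = (I - 12)*(I + 11/4) = (-12 + I)*(11/4 + I))
(h(-11) + O(-9))*(-67) = ((-33 + (-11)² - 37/4*(-11)) - 9*(7 - 9))*(-67) = ((-33 + 121 + 407/4) - 9*(-2))*(-67) = (759/4 + 18)*(-67) = (831/4)*(-67) = -55677/4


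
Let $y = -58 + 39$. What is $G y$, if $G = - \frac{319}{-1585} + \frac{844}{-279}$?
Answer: $\frac{23726041}{442215} \approx 53.653$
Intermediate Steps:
$G = - \frac{1248739}{442215}$ ($G = \left(-319\right) \left(- \frac{1}{1585}\right) + 844 \left(- \frac{1}{279}\right) = \frac{319}{1585} - \frac{844}{279} = - \frac{1248739}{442215} \approx -2.8238$)
$y = -19$
$G y = \left(- \frac{1248739}{442215}\right) \left(-19\right) = \frac{23726041}{442215}$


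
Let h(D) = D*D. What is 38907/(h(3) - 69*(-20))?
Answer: 12969/463 ≈ 28.011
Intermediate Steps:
h(D) = D**2
38907/(h(3) - 69*(-20)) = 38907/(3**2 - 69*(-20)) = 38907/(9 + 1380) = 38907/1389 = 38907*(1/1389) = 12969/463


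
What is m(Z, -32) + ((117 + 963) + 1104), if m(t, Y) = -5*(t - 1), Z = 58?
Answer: 1899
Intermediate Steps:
m(t, Y) = 5 - 5*t (m(t, Y) = -5*(-1 + t) = 5 - 5*t)
m(Z, -32) + ((117 + 963) + 1104) = (5 - 5*58) + ((117 + 963) + 1104) = (5 - 290) + (1080 + 1104) = -285 + 2184 = 1899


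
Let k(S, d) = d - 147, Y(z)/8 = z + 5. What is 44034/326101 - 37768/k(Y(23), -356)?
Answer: 12338331670/164028803 ≈ 75.220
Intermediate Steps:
Y(z) = 40 + 8*z (Y(z) = 8*(z + 5) = 8*(5 + z) = 40 + 8*z)
k(S, d) = -147 + d
44034/326101 - 37768/k(Y(23), -356) = 44034/326101 - 37768/(-147 - 356) = 44034*(1/326101) - 37768/(-503) = 44034/326101 - 37768*(-1/503) = 44034/326101 + 37768/503 = 12338331670/164028803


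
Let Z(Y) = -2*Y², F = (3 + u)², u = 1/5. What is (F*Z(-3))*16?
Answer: -73728/25 ≈ -2949.1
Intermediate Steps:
u = ⅕ ≈ 0.20000
F = 256/25 (F = (3 + ⅕)² = (16/5)² = 256/25 ≈ 10.240)
(F*Z(-3))*16 = (256*(-2*(-3)²)/25)*16 = (256*(-2*9)/25)*16 = ((256/25)*(-18))*16 = -4608/25*16 = -73728/25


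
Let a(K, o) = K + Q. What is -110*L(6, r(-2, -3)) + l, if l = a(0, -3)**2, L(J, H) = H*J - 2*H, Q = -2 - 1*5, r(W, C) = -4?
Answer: 1809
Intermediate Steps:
Q = -7 (Q = -2 - 5 = -7)
L(J, H) = -2*H + H*J
a(K, o) = -7 + K (a(K, o) = K - 7 = -7 + K)
l = 49 (l = (-7 + 0)**2 = (-7)**2 = 49)
-110*L(6, r(-2, -3)) + l = -(-440)*(-2 + 6) + 49 = -(-440)*4 + 49 = -110*(-16) + 49 = 1760 + 49 = 1809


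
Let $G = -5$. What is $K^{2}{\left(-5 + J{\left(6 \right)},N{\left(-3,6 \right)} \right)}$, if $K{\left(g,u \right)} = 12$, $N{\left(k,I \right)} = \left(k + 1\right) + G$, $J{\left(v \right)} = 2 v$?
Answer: $144$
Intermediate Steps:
$N{\left(k,I \right)} = -4 + k$ ($N{\left(k,I \right)} = \left(k + 1\right) - 5 = \left(1 + k\right) - 5 = -4 + k$)
$K^{2}{\left(-5 + J{\left(6 \right)},N{\left(-3,6 \right)} \right)} = 12^{2} = 144$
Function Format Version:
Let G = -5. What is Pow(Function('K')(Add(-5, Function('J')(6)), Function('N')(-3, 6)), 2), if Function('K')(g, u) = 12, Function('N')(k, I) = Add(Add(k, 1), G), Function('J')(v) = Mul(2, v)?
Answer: 144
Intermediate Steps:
Function('N')(k, I) = Add(-4, k) (Function('N')(k, I) = Add(Add(k, 1), -5) = Add(Add(1, k), -5) = Add(-4, k))
Pow(Function('K')(Add(-5, Function('J')(6)), Function('N')(-3, 6)), 2) = Pow(12, 2) = 144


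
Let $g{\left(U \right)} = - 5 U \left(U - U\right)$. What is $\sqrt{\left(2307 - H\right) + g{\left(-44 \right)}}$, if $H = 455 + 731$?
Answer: $\sqrt{1121} \approx 33.481$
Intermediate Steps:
$H = 1186$
$g{\left(U \right)} = 0$ ($g{\left(U \right)} = - 5 U 0 = 0$)
$\sqrt{\left(2307 - H\right) + g{\left(-44 \right)}} = \sqrt{\left(2307 - 1186\right) + 0} = \sqrt{1121 + 0} = \sqrt{1121}$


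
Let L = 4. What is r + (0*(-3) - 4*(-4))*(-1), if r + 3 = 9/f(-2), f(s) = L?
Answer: -67/4 ≈ -16.750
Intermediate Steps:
f(s) = 4
r = -¾ (r = -3 + 9/4 = -¾ ≈ -0.75000)
r + (0*(-3) - 4*(-4))*(-1) = -¾ + (0*(-3) - 4*(-4))*(-1) = -¾ + (0 + 16)*(-1) = -¾ + 16*(-1) = -¾ - 16 = -67/4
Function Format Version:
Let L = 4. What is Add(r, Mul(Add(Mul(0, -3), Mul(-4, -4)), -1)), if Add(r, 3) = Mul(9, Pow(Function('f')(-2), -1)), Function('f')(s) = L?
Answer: Rational(-67, 4) ≈ -16.750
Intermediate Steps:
Function('f')(s) = 4
r = Rational(-3, 4) (r = Add(-3, Mul(9, Pow(4, -1))) = Add(-3, Mul(9, Rational(1, 4))) = Add(-3, Rational(9, 4)) = Rational(-3, 4) ≈ -0.75000)
Add(r, Mul(Add(Mul(0, -3), Mul(-4, -4)), -1)) = Add(Rational(-3, 4), Mul(Add(Mul(0, -3), Mul(-4, -4)), -1)) = Add(Rational(-3, 4), Mul(Add(0, 16), -1)) = Add(Rational(-3, 4), Mul(16, -1)) = Add(Rational(-3, 4), -16) = Rational(-67, 4)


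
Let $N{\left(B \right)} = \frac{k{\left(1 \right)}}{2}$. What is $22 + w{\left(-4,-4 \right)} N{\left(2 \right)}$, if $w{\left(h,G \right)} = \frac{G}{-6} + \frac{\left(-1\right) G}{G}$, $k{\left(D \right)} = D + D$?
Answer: $\frac{65}{3} \approx 21.667$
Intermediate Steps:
$k{\left(D \right)} = 2 D$
$w{\left(h,G \right)} = -1 - \frac{G}{6}$ ($w{\left(h,G \right)} = G \left(- \frac{1}{6}\right) - 1 = - \frac{G}{6} - 1 = -1 - \frac{G}{6}$)
$N{\left(B \right)} = 1$ ($N{\left(B \right)} = \frac{2 \cdot 1}{2} = 2 \cdot \frac{1}{2} = 1$)
$22 + w{\left(-4,-4 \right)} N{\left(2 \right)} = 22 + \left(-1 - - \frac{2}{3}\right) 1 = 22 + \left(-1 + \frac{2}{3}\right) 1 = 22 - \frac{1}{3} = \frac{65}{3}$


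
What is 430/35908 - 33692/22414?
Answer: -300043579/201210478 ≈ -1.4912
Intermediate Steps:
430/35908 - 33692/22414 = 430*(1/35908) - 33692*1/22414 = 215/17954 - 16846/11207 = -300043579/201210478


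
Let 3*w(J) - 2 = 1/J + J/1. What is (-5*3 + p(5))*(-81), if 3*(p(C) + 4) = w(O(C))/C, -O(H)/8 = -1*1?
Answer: 60831/40 ≈ 1520.8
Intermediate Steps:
O(H) = 8 (O(H) = -(-8) = -8*(-1) = 8)
w(J) = 2/3 + J/3 + 1/(3*J) (w(J) = 2/3 + (1/J + J/1)/3 = 2/3 + (1/J + J*1)/3 = 2/3 + (1/J + J)/3 = 2/3 + (J + 1/J)/3 = 2/3 + (J/3 + 1/(3*J)) = 2/3 + J/3 + 1/(3*J))
p(C) = -4 + 9/(8*C) (p(C) = -4 + (((1/3)*(1 + 8*(2 + 8))/8)/C)/3 = -4 + (((1/3)*(1/8)*(1 + 8*10))/C)/3 = -4 + (((1/3)*(1/8)*(1 + 80))/C)/3 = -4 + (((1/3)*(1/8)*81)/C)/3 = -4 + (27/(8*C))/3 = -4 + 9/(8*C))
(-5*3 + p(5))*(-81) = (-5*3 + (-4 + (9/8)/5))*(-81) = (-15 + (-4 + (9/8)*(1/5)))*(-81) = (-15 + (-4 + 9/40))*(-81) = (-15 - 151/40)*(-81) = -751/40*(-81) = 60831/40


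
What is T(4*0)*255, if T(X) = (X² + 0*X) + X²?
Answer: 0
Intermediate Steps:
T(X) = 2*X² (T(X) = (X² + 0) + X² = X² + X² = 2*X²)
T(4*0)*255 = (2*(4*0)²)*255 = (2*0²)*255 = (2*0)*255 = 0*255 = 0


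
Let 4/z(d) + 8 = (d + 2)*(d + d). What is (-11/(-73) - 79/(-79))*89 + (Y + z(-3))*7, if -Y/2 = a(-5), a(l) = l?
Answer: 11564/73 ≈ 158.41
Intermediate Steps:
z(d) = 4/(-8 + 2*d*(2 + d)) (z(d) = 4/(-8 + (d + 2)*(d + d)) = 4/(-8 + (2 + d)*(2*d)) = 4/(-8 + 2*d*(2 + d)))
Y = 10 (Y = -2*(-5) = 10)
(-11/(-73) - 79/(-79))*89 + (Y + z(-3))*7 = (-11/(-73) - 79/(-79))*89 + (10 + 2/(-4 + (-3)**2 + 2*(-3)))*7 = (-11*(-1/73) - 79*(-1/79))*89 + (10 + 2/(-4 + 9 - 6))*7 = (11/73 + 1)*89 + (10 + 2/(-1))*7 = (84/73)*89 + (10 + 2*(-1))*7 = 7476/73 + (10 - 2)*7 = 7476/73 + 8*7 = 7476/73 + 56 = 11564/73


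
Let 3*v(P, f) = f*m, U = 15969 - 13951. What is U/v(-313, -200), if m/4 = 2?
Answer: -3027/800 ≈ -3.7837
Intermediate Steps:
m = 8 (m = 4*2 = 8)
U = 2018
v(P, f) = 8*f/3 (v(P, f) = (f*8)/3 = (8*f)/3 = 8*f/3)
U/v(-313, -200) = 2018/(((8/3)*(-200))) = 2018/(-1600/3) = 2018*(-3/1600) = -3027/800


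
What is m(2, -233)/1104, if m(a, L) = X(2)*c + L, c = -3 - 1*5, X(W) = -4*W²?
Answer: -35/368 ≈ -0.095109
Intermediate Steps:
c = -8 (c = -3 - 5 = -8)
m(a, L) = 128 + L (m(a, L) = -4*2²*(-8) + L = -4*4*(-8) + L = -16*(-8) + L = 128 + L)
m(2, -233)/1104 = (128 - 233)/1104 = -105*1/1104 = -35/368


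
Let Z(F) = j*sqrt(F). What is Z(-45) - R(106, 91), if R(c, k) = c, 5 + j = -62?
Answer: -106 - 201*I*sqrt(5) ≈ -106.0 - 449.45*I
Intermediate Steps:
j = -67 (j = -5 - 62 = -67)
Z(F) = -67*sqrt(F)
Z(-45) - R(106, 91) = -201*I*sqrt(5) - 1*106 = -201*I*sqrt(5) - 106 = -106 - 201*I*sqrt(5)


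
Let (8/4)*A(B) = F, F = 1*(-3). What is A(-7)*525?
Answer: -1575/2 ≈ -787.50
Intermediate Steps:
F = -3
A(B) = -3/2 (A(B) = (1/2)*(-3) = -3/2)
A(-7)*525 = -3/2*525 = -1575/2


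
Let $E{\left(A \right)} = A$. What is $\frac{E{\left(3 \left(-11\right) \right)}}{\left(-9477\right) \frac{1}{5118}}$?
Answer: $\frac{18766}{1053} \approx 17.821$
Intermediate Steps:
$\frac{E{\left(3 \left(-11\right) \right)}}{\left(-9477\right) \frac{1}{5118}} = \frac{3 \left(-11\right)}{\left(-9477\right) \frac{1}{5118}} = - \frac{33}{\left(-9477\right) \frac{1}{5118}} = - \frac{33}{- \frac{3159}{1706}} = \left(-33\right) \left(- \frac{1706}{3159}\right) = \frac{18766}{1053}$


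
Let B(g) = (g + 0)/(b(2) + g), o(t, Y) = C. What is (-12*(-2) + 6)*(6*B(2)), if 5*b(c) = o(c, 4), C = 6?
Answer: 225/2 ≈ 112.50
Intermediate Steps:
o(t, Y) = 6
b(c) = 6/5 (b(c) = (⅕)*6 = 6/5)
B(g) = g/(6/5 + g) (B(g) = (g + 0)/(6/5 + g) = g/(6/5 + g))
(-12*(-2) + 6)*(6*B(2)) = (-12*(-2) + 6)*(6*(5*2/(6 + 5*2))) = (24 + 6)*(6*(5*2/(6 + 10))) = 30*(6*(5*2/16)) = 30*(6*(5*2*(1/16))) = 30*(6*(5/8)) = 30*(15/4) = 225/2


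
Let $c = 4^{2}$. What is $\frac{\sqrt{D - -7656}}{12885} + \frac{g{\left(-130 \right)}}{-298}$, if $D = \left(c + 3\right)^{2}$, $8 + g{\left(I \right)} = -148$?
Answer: $\frac{78}{149} + \frac{\sqrt{8017}}{12885} \approx 0.53044$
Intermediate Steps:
$g{\left(I \right)} = -156$ ($g{\left(I \right)} = -8 - 148 = -156$)
$c = 16$
$D = 361$ ($D = \left(16 + 3\right)^{2} = 19^{2} = 361$)
$\frac{\sqrt{D - -7656}}{12885} + \frac{g{\left(-130 \right)}}{-298} = \frac{\sqrt{361 - -7656}}{12885} - \frac{156}{-298} = \sqrt{361 + 7656} \cdot \frac{1}{12885} - - \frac{78}{149} = \sqrt{8017} \cdot \frac{1}{12885} + \frac{78}{149} = \frac{\sqrt{8017}}{12885} + \frac{78}{149} = \frac{78}{149} + \frac{\sqrt{8017}}{12885}$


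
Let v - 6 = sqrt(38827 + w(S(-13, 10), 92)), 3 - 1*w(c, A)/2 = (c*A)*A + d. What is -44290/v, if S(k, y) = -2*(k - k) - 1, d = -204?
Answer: -44290/243 ≈ -182.26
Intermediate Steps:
S(k, y) = -1 (S(k, y) = -2*0 - 1 = 0 - 1 = -1)
w(c, A) = 414 - 2*c*A**2 (w(c, A) = 6 - 2*((c*A)*A - 204) = 6 - 2*((A*c)*A - 204) = 6 - 2*(c*A**2 - 204) = 6 - 2*(-204 + c*A**2) = 6 + (408 - 2*c*A**2) = 414 - 2*c*A**2)
v = 243 (v = 6 + sqrt(38827 + (414 - 2*(-1)*92**2)) = 6 + sqrt(38827 + (414 - 2*(-1)*8464)) = 6 + sqrt(38827 + (414 + 16928)) = 6 + sqrt(38827 + 17342) = 6 + sqrt(56169) = 6 + 237 = 243)
-44290/v = -44290/243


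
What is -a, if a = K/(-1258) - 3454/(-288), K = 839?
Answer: -1025875/90576 ≈ -11.326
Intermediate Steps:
a = 1025875/90576 (a = 839/(-1258) - 3454/(-288) = 839*(-1/1258) - 3454*(-1/288) = -839/1258 + 1727/144 = 1025875/90576 ≈ 11.326)
-a = -1*1025875/90576 = -1025875/90576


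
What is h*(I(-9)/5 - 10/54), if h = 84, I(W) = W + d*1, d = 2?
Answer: -5992/45 ≈ -133.16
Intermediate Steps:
I(W) = 2 + W (I(W) = W + 2*1 = W + 2 = 2 + W)
h*(I(-9)/5 - 10/54) = 84*((2 - 9)/5 - 10/54) = 84*(-7*⅕ - 10*1/54) = 84*(-7/5 - 5/27) = 84*(-214/135) = -5992/45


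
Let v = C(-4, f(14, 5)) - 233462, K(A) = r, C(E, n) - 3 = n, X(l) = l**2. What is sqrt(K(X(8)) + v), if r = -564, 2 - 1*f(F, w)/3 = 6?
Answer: I*sqrt(234035) ≈ 483.77*I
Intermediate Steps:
f(F, w) = -12 (f(F, w) = 6 - 3*6 = 6 - 18 = -12)
C(E, n) = 3 + n
K(A) = -564
v = -233471 (v = (3 - 12) - 233462 = -9 - 233462 = -233471)
sqrt(K(X(8)) + v) = sqrt(-564 - 233471) = sqrt(-234035) = I*sqrt(234035)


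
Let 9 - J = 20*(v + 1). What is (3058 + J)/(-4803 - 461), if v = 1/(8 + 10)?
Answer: -27413/47376 ≈ -0.57863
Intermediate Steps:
v = 1/18 ≈ 0.055556
J = -109/9 (J = 9 - 20*(1/18 + 1) = 9 - 20*19/18 = 9 - 1*190/9 = 9 - 190/9 = -109/9 ≈ -12.111)
(3058 + J)/(-4803 - 461) = (3058 - 109/9)/(-4803 - 461) = (27413/9)/(-5264) = (27413/9)*(-1/5264) = -27413/47376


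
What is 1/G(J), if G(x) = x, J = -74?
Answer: -1/74 ≈ -0.013514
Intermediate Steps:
1/G(J) = 1/(-74) = -1/74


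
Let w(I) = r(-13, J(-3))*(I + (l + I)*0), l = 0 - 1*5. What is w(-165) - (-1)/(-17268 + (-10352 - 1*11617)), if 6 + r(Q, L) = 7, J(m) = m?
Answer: -6474106/39237 ≈ -165.00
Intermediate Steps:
l = -5 (l = 0 - 5 = -5)
r(Q, L) = 1 (r(Q, L) = -6 + 7 = 1)
w(I) = I (w(I) = 1*(I + (-5 + I)*0) = 1*(I + 0) = 1*I = I)
w(-165) - (-1)/(-17268 + (-10352 - 1*11617)) = -165 - (-1)/(-17268 + (-10352 - 1*11617)) = -165 - (-1)/(-17268 + (-10352 - 11617)) = -165 - (-1)/(-17268 - 21969) = -165 - (-1)/(-39237) = -165 - (-1)*(-1)/39237 = -165 - 1*1/39237 = -165 - 1/39237 = -6474106/39237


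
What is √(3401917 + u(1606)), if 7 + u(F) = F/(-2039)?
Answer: 2*√3535877247619/2039 ≈ 1844.4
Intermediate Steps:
u(F) = -7 - F/2039 (u(F) = -7 + F/(-2039) = -7 + F*(-1/2039) = -7 - F/2039)
√(3401917 + u(1606)) = √(3401917 + (-7 - 1/2039*1606)) = √(3401917 + (-7 - 1606/2039)) = √(3401917 - 15879/2039) = √(6936492884/2039) = 2*√3535877247619/2039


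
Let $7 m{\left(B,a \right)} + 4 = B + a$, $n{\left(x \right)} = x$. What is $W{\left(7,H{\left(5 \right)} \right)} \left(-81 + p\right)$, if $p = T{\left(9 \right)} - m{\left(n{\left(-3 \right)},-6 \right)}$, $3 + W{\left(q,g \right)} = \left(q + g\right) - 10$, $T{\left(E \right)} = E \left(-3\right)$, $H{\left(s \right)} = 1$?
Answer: $\frac{3715}{7} \approx 530.71$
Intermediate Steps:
$T{\left(E \right)} = - 3 E$
$m{\left(B,a \right)} = - \frac{4}{7} + \frac{B}{7} + \frac{a}{7}$ ($m{\left(B,a \right)} = - \frac{4}{7} + \frac{B + a}{7} = - \frac{4}{7} + \left(\frac{B}{7} + \frac{a}{7}\right) = - \frac{4}{7} + \frac{B}{7} + \frac{a}{7}$)
$W{\left(q,g \right)} = -13 + g + q$ ($W{\left(q,g \right)} = -3 - \left(10 - g - q\right) = -3 + \left(-10 + g + q\right) = -13 + g + q$)
$p = - \frac{176}{7}$ ($p = \left(-3\right) 9 - \left(- \frac{4}{7} + \frac{1}{7} \left(-3\right) + \frac{1}{7} \left(-6\right)\right) = -27 - \left(- \frac{4}{7} - \frac{3}{7} - \frac{6}{7}\right) = -27 - - \frac{13}{7} = -27 + \frac{13}{7} = - \frac{176}{7} \approx -25.143$)
$W{\left(7,H{\left(5 \right)} \right)} \left(-81 + p\right) = \left(-13 + 1 + 7\right) \left(-81 - \frac{176}{7}\right) = \left(-5\right) \left(- \frac{743}{7}\right) = \frac{3715}{7}$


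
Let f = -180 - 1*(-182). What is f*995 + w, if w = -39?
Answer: 1951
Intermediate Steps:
f = 2 (f = -180 + 182 = 2)
f*995 + w = 2*995 - 39 = 1990 - 39 = 1951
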